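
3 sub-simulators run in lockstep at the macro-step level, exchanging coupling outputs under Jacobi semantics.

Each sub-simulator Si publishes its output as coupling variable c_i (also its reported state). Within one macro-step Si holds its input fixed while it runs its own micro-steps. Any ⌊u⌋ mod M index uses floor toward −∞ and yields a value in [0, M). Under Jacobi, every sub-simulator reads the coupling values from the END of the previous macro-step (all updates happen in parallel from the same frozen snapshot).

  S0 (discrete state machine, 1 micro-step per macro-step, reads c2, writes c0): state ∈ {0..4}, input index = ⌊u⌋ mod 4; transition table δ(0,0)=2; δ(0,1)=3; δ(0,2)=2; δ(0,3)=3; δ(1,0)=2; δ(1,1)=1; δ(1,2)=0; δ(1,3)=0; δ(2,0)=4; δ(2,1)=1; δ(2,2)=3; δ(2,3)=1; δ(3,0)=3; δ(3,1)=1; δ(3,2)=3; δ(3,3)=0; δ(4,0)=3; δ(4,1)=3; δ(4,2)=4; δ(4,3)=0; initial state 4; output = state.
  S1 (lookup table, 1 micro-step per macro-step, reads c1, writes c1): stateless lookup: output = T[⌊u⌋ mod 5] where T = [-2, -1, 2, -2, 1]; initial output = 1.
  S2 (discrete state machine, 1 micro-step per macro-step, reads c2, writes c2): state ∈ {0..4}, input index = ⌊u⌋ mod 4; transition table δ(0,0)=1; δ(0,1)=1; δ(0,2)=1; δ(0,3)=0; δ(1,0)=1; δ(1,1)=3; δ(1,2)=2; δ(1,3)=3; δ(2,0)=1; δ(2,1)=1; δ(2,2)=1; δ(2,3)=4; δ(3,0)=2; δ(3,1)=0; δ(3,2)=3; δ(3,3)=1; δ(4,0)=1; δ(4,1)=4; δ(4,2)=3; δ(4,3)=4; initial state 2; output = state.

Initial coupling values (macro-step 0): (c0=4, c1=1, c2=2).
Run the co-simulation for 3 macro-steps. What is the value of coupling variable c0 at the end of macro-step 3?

c0 at macro-step 3 = 0

macro 1: S0 reads c2=2 → after 1×micro: 4; S1 reads c1=1 → after 1×micro: -1; S2 reads c2=2 → after 1×micro: 1 ⇒ (c0=4, c1=-1, c2=1)
macro 2: S0 reads c2=1 → after 1×micro: 3; S1 reads c1=-1 → after 1×micro: 1; S2 reads c2=1 → after 1×micro: 3 ⇒ (c0=3, c1=1, c2=3)
macro 3: S0 reads c2=3 → after 1×micro: 0; S1 reads c1=1 → after 1×micro: -1; S2 reads c2=3 → after 1×micro: 1 ⇒ (c0=0, c1=-1, c2=1)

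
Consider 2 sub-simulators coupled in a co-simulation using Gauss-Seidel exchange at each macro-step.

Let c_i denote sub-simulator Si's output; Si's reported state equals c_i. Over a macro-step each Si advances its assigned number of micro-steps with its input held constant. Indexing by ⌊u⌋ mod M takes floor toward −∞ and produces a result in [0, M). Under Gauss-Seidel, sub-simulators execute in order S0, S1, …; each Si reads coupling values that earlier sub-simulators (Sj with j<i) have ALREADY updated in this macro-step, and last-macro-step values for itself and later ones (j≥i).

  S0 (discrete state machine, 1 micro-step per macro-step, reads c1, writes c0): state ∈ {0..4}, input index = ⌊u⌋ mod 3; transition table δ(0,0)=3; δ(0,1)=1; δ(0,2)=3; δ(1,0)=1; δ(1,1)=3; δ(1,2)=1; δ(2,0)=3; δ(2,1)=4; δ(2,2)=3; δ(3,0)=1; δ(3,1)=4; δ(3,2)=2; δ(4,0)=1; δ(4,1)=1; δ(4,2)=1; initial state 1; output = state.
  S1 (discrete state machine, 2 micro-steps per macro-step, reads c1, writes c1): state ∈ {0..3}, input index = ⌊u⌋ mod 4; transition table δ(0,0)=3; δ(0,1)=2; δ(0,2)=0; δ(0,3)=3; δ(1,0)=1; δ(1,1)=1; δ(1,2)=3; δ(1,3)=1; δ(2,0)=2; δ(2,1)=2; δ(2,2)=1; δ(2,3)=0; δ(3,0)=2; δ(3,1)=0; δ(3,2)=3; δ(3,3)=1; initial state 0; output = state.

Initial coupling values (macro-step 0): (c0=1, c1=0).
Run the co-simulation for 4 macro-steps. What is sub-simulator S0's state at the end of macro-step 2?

S0 state at macro-step 2 = 1

macro 1: S0 reads c1=0 → after 1×micro: 1; S1 reads c1=0 → after 2×micro: 2 ⇒ (c0=1, c1=2)
macro 2: S0 reads c1=2 → after 1×micro: 1; S1 reads c1=2 → after 2×micro: 3 ⇒ (c0=1, c1=3)
macro 3: S0 reads c1=3 → after 1×micro: 1; S1 reads c1=3 → after 2×micro: 1 ⇒ (c0=1, c1=1)
macro 4: S0 reads c1=1 → after 1×micro: 3; S1 reads c1=1 → after 2×micro: 1 ⇒ (c0=3, c1=1)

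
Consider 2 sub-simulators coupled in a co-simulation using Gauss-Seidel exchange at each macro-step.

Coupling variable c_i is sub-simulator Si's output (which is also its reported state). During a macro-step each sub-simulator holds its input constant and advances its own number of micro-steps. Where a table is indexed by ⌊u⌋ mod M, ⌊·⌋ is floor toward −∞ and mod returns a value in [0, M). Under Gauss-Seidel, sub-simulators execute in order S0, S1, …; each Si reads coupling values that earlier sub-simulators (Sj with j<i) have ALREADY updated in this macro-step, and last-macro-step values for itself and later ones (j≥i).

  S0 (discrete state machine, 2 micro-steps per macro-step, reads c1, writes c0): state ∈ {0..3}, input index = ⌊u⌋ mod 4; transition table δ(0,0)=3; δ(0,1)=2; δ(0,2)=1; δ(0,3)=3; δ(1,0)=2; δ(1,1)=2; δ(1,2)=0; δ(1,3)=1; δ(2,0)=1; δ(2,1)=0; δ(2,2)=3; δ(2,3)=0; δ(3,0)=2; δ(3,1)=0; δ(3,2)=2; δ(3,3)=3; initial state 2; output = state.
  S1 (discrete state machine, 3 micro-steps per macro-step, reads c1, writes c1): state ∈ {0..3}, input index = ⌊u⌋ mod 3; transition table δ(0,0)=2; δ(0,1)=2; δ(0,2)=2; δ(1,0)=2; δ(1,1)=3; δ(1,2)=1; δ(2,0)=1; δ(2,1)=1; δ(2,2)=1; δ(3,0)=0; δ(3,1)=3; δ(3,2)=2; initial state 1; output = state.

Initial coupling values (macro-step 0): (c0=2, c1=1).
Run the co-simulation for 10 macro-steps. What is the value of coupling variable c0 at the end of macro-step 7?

macro 1: S0 reads c1=1 → after 2×micro: 2; S1 reads c1=1 → after 3×micro: 3 ⇒ (c0=2, c1=3)
macro 2: S0 reads c1=3 → after 2×micro: 3; S1 reads c1=3 → after 3×micro: 1 ⇒ (c0=3, c1=1)
macro 3: S0 reads c1=1 → after 2×micro: 2; S1 reads c1=1 → after 3×micro: 3 ⇒ (c0=2, c1=3)
macro 4: S0 reads c1=3 → after 2×micro: 3; S1 reads c1=3 → after 3×micro: 1 ⇒ (c0=3, c1=1)
macro 5: S0 reads c1=1 → after 2×micro: 2; S1 reads c1=1 → after 3×micro: 3 ⇒ (c0=2, c1=3)
macro 6: S0 reads c1=3 → after 2×micro: 3; S1 reads c1=3 → after 3×micro: 1 ⇒ (c0=3, c1=1)
macro 7: S0 reads c1=1 → after 2×micro: 2; S1 reads c1=1 → after 3×micro: 3 ⇒ (c0=2, c1=3)
macro 8: S0 reads c1=3 → after 2×micro: 3; S1 reads c1=3 → after 3×micro: 1 ⇒ (c0=3, c1=1)
macro 9: S0 reads c1=1 → after 2×micro: 2; S1 reads c1=1 → after 3×micro: 3 ⇒ (c0=2, c1=3)
macro 10: S0 reads c1=3 → after 2×micro: 3; S1 reads c1=3 → after 3×micro: 1 ⇒ (c0=3, c1=1)

c0 at macro-step 7 = 2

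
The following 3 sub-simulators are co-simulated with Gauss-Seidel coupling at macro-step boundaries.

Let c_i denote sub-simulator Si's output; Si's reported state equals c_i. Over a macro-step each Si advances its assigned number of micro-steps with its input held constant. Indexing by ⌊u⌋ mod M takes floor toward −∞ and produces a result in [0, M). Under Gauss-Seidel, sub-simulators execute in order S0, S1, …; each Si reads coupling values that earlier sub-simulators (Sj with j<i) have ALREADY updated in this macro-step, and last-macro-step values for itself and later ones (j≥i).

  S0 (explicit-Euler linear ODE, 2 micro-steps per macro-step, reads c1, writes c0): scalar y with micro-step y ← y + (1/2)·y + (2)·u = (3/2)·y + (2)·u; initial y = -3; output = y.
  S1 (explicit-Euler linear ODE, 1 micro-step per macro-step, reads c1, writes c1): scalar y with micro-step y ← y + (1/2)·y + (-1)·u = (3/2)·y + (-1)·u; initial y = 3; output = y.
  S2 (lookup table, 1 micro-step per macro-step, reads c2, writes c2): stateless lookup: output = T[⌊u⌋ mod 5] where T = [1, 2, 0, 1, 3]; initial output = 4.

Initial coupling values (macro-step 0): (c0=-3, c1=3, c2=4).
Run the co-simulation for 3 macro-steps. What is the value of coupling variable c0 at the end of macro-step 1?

macro 1: S0 reads c1=3 → after 2×micro: 33/4; S1 reads c1=3 → after 1×micro: 3/2; S2 reads c2=4 → after 1×micro: 3 ⇒ (c0=33/4, c1=3/2, c2=3)
macro 2: S0 reads c1=3/2 → after 2×micro: 417/16; S1 reads c1=3/2 → after 1×micro: 3/4; S2 reads c2=3 → after 1×micro: 1 ⇒ (c0=417/16, c1=3/4, c2=1)
macro 3: S0 reads c1=3/4 → after 2×micro: 3993/64; S1 reads c1=3/4 → after 1×micro: 3/8; S2 reads c2=1 → after 1×micro: 2 ⇒ (c0=3993/64, c1=3/8, c2=2)

c0 at macro-step 1 = 33/4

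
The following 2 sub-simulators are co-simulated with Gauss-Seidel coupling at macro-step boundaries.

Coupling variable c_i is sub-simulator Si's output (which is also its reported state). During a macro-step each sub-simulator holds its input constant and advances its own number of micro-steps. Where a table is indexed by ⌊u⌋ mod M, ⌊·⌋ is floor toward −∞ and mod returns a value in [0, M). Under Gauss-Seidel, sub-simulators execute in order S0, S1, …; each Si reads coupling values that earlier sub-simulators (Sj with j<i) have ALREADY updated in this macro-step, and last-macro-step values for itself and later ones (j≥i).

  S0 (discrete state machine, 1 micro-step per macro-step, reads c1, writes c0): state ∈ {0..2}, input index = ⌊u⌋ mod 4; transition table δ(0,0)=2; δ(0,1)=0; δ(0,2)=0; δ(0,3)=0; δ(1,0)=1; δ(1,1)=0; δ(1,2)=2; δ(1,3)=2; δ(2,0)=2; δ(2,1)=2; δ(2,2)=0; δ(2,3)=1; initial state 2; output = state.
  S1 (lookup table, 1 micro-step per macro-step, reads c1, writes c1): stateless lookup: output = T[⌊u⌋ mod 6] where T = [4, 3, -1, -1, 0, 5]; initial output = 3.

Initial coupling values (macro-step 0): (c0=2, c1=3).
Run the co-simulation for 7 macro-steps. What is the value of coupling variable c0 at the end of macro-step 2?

c0 at macro-step 2 = 2

macro 1: S0 reads c1=3 → after 1×micro: 1; S1 reads c1=3 → after 1×micro: -1 ⇒ (c0=1, c1=-1)
macro 2: S0 reads c1=-1 → after 1×micro: 2; S1 reads c1=-1 → after 1×micro: 5 ⇒ (c0=2, c1=5)
macro 3: S0 reads c1=5 → after 1×micro: 2; S1 reads c1=5 → after 1×micro: 5 ⇒ (c0=2, c1=5)
macro 4: S0 reads c1=5 → after 1×micro: 2; S1 reads c1=5 → after 1×micro: 5 ⇒ (c0=2, c1=5)
macro 5: S0 reads c1=5 → after 1×micro: 2; S1 reads c1=5 → after 1×micro: 5 ⇒ (c0=2, c1=5)
macro 6: S0 reads c1=5 → after 1×micro: 2; S1 reads c1=5 → after 1×micro: 5 ⇒ (c0=2, c1=5)
macro 7: S0 reads c1=5 → after 1×micro: 2; S1 reads c1=5 → after 1×micro: 5 ⇒ (c0=2, c1=5)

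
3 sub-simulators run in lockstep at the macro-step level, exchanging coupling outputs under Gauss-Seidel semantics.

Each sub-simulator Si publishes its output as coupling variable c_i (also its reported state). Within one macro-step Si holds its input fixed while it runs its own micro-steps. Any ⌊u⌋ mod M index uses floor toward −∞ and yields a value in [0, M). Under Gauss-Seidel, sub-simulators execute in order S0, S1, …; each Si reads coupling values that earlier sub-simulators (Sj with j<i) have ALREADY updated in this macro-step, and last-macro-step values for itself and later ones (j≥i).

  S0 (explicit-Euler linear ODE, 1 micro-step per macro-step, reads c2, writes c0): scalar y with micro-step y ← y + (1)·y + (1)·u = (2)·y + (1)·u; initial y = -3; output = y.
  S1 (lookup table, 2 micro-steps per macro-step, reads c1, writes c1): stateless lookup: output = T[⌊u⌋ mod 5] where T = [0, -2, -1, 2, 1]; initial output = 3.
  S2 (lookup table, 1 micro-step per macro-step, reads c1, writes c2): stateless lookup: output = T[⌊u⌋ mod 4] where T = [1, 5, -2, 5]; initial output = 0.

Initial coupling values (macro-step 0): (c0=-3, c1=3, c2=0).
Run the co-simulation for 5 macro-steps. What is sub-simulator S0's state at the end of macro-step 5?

S0 state at macro-step 5 = -84

macro 1: S0 reads c2=0 → after 1×micro: -6; S1 reads c1=3 → after 2×micro: 2; S2 reads c1=2 → after 1×micro: -2 ⇒ (c0=-6, c1=2, c2=-2)
macro 2: S0 reads c2=-2 → after 1×micro: -14; S1 reads c1=2 → after 2×micro: -1; S2 reads c1=-1 → after 1×micro: 5 ⇒ (c0=-14, c1=-1, c2=5)
macro 3: S0 reads c2=5 → after 1×micro: -23; S1 reads c1=-1 → after 2×micro: 1; S2 reads c1=1 → after 1×micro: 5 ⇒ (c0=-23, c1=1, c2=5)
macro 4: S0 reads c2=5 → after 1×micro: -41; S1 reads c1=1 → after 2×micro: -2; S2 reads c1=-2 → after 1×micro: -2 ⇒ (c0=-41, c1=-2, c2=-2)
macro 5: S0 reads c2=-2 → after 1×micro: -84; S1 reads c1=-2 → after 2×micro: 2; S2 reads c1=2 → after 1×micro: -2 ⇒ (c0=-84, c1=2, c2=-2)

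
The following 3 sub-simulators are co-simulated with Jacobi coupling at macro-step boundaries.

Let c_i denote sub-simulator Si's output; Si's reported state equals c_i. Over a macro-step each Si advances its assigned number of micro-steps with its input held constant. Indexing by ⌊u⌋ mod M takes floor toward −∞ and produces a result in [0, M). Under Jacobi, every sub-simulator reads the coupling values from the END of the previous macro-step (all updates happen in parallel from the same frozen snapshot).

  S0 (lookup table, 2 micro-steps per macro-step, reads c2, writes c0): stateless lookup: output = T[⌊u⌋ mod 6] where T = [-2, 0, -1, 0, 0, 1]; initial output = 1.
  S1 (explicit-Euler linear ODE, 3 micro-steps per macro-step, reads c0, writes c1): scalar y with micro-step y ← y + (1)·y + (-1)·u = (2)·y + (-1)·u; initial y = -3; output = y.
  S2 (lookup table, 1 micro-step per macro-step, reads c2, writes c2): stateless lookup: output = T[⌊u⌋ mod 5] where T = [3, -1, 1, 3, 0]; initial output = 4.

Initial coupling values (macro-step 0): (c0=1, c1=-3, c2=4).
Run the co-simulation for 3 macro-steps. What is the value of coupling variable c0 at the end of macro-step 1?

macro 1: S0 reads c2=4 → after 2×micro: 0; S1 reads c0=1 → after 3×micro: -31; S2 reads c2=4 → after 1×micro: 0 ⇒ (c0=0, c1=-31, c2=0)
macro 2: S0 reads c2=0 → after 2×micro: -2; S1 reads c0=0 → after 3×micro: -248; S2 reads c2=0 → after 1×micro: 3 ⇒ (c0=-2, c1=-248, c2=3)
macro 3: S0 reads c2=3 → after 2×micro: 0; S1 reads c0=-2 → after 3×micro: -1970; S2 reads c2=3 → after 1×micro: 3 ⇒ (c0=0, c1=-1970, c2=3)

c0 at macro-step 1 = 0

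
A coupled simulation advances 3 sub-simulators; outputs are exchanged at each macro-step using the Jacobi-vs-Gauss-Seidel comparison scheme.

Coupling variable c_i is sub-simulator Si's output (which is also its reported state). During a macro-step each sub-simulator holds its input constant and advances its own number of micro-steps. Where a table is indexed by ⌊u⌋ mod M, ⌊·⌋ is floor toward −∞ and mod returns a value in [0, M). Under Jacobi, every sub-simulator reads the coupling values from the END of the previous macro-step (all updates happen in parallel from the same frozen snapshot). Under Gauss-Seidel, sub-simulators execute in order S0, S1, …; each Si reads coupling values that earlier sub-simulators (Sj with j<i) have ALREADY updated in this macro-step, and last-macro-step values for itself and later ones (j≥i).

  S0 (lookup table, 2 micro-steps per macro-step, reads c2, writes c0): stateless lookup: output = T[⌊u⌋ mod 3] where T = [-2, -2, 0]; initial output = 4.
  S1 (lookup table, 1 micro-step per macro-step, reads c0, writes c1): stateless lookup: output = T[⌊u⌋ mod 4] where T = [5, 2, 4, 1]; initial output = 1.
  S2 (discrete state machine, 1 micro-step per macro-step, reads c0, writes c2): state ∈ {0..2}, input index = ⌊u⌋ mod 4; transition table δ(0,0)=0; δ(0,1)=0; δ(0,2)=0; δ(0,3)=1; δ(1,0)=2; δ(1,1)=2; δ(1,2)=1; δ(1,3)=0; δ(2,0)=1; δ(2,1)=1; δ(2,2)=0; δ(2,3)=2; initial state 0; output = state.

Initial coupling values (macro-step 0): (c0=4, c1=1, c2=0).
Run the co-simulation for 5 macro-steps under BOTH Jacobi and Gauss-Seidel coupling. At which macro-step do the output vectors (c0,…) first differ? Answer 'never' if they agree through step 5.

[Jacobi] macro 1: S0 reads c2=0 → after 2×micro: -2; S1 reads c0=4 → after 1×micro: 5; S2 reads c0=4 → after 1×micro: 0 ⇒ (c0=-2, c1=5, c2=0)
[Jacobi] macro 2: S0 reads c2=0 → after 2×micro: -2; S1 reads c0=-2 → after 1×micro: 4; S2 reads c0=-2 → after 1×micro: 0 ⇒ (c0=-2, c1=4, c2=0)
[Jacobi] macro 3: S0 reads c2=0 → after 2×micro: -2; S1 reads c0=-2 → after 1×micro: 4; S2 reads c0=-2 → after 1×micro: 0 ⇒ (c0=-2, c1=4, c2=0)
[Jacobi] macro 4: S0 reads c2=0 → after 2×micro: -2; S1 reads c0=-2 → after 1×micro: 4; S2 reads c0=-2 → after 1×micro: 0 ⇒ (c0=-2, c1=4, c2=0)
[Jacobi] macro 5: S0 reads c2=0 → after 2×micro: -2; S1 reads c0=-2 → after 1×micro: 4; S2 reads c0=-2 → after 1×micro: 0 ⇒ (c0=-2, c1=4, c2=0)
[Gauss-Seidel] macro 1: S0 reads c2=0 → after 2×micro: -2; S1 reads c0=-2 → after 1×micro: 4; S2 reads c0=-2 → after 1×micro: 0 ⇒ (c0=-2, c1=4, c2=0)
[Gauss-Seidel] macro 2: S0 reads c2=0 → after 2×micro: -2; S1 reads c0=-2 → after 1×micro: 4; S2 reads c0=-2 → after 1×micro: 0 ⇒ (c0=-2, c1=4, c2=0)
[Gauss-Seidel] macro 3: S0 reads c2=0 → after 2×micro: -2; S1 reads c0=-2 → after 1×micro: 4; S2 reads c0=-2 → after 1×micro: 0 ⇒ (c0=-2, c1=4, c2=0)
[Gauss-Seidel] macro 4: S0 reads c2=0 → after 2×micro: -2; S1 reads c0=-2 → after 1×micro: 4; S2 reads c0=-2 → after 1×micro: 0 ⇒ (c0=-2, c1=4, c2=0)
[Gauss-Seidel] macro 5: S0 reads c2=0 → after 2×micro: -2; S1 reads c0=-2 → after 1×micro: 4; S2 reads c0=-2 → after 1×micro: 0 ⇒ (c0=-2, c1=4, c2=0)

first divergence at macro-step: 1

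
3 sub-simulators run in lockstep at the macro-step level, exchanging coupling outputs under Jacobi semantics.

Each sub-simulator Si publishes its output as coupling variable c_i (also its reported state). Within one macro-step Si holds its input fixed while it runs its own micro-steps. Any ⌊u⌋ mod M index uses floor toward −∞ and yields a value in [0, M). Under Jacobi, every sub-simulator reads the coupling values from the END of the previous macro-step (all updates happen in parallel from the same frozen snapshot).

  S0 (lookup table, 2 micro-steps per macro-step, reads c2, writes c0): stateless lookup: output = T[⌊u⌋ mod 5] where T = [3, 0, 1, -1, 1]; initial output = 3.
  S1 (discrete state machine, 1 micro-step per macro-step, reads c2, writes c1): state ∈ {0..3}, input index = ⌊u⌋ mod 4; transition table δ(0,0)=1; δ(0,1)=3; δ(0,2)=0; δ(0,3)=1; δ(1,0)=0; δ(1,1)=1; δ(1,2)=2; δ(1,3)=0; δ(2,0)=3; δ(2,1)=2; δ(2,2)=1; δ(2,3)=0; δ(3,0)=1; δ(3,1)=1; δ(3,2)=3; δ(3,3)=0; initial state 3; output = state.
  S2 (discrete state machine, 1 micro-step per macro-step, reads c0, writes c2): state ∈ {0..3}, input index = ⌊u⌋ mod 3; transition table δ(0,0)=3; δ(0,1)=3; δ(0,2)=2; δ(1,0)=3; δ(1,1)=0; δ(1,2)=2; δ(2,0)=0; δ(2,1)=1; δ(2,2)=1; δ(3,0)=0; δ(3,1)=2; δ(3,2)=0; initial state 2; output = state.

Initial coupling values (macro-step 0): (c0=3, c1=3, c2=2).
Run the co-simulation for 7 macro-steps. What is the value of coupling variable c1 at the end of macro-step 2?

c1 at macro-step 2 = 1

macro 1: S0 reads c2=2 → after 2×micro: 1; S1 reads c2=2 → after 1×micro: 3; S2 reads c0=3 → after 1×micro: 0 ⇒ (c0=1, c1=3, c2=0)
macro 2: S0 reads c2=0 → after 2×micro: 3; S1 reads c2=0 → after 1×micro: 1; S2 reads c0=1 → after 1×micro: 3 ⇒ (c0=3, c1=1, c2=3)
macro 3: S0 reads c2=3 → after 2×micro: -1; S1 reads c2=3 → after 1×micro: 0; S2 reads c0=3 → after 1×micro: 0 ⇒ (c0=-1, c1=0, c2=0)
macro 4: S0 reads c2=0 → after 2×micro: 3; S1 reads c2=0 → after 1×micro: 1; S2 reads c0=-1 → after 1×micro: 2 ⇒ (c0=3, c1=1, c2=2)
macro 5: S0 reads c2=2 → after 2×micro: 1; S1 reads c2=2 → after 1×micro: 2; S2 reads c0=3 → after 1×micro: 0 ⇒ (c0=1, c1=2, c2=0)
macro 6: S0 reads c2=0 → after 2×micro: 3; S1 reads c2=0 → after 1×micro: 3; S2 reads c0=1 → after 1×micro: 3 ⇒ (c0=3, c1=3, c2=3)
macro 7: S0 reads c2=3 → after 2×micro: -1; S1 reads c2=3 → after 1×micro: 0; S2 reads c0=3 → after 1×micro: 0 ⇒ (c0=-1, c1=0, c2=0)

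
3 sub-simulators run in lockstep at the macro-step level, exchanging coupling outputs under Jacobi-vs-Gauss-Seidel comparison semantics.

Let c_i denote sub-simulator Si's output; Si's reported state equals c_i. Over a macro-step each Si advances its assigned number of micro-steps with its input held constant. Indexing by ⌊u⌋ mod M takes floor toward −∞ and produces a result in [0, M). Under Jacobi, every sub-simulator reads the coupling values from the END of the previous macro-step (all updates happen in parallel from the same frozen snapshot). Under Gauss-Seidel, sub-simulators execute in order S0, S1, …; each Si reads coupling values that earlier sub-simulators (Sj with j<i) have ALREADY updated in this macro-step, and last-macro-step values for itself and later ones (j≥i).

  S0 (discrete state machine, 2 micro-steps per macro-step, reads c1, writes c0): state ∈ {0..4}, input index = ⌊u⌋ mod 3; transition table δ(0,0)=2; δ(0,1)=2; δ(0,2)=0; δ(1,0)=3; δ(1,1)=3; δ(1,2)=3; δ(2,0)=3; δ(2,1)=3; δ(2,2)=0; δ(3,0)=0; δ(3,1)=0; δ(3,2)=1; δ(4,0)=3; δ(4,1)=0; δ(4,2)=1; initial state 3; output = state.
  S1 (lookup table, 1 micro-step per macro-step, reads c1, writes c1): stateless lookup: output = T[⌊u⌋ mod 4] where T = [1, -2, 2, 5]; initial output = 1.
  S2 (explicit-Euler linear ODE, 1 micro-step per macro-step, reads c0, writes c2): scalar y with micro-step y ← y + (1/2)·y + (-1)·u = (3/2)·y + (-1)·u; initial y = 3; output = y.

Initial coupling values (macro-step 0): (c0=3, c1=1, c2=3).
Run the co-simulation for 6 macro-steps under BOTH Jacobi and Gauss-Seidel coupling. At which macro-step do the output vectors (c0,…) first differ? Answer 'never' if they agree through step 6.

first divergence at macro-step: 1

[Jacobi] macro 1: S0 reads c1=1 → after 2×micro: 2; S1 reads c1=1 → after 1×micro: -2; S2 reads c0=3 → after 1×micro: 3/2 ⇒ (c0=2, c1=-2, c2=3/2)
[Jacobi] macro 2: S0 reads c1=-2 → after 2×micro: 0; S1 reads c1=-2 → after 1×micro: 2; S2 reads c0=2 → after 1×micro: 1/4 ⇒ (c0=0, c1=2, c2=1/4)
[Jacobi] macro 3: S0 reads c1=2 → after 2×micro: 0; S1 reads c1=2 → after 1×micro: 2; S2 reads c0=0 → after 1×micro: 3/8 ⇒ (c0=0, c1=2, c2=3/8)
[Jacobi] macro 4: S0 reads c1=2 → after 2×micro: 0; S1 reads c1=2 → after 1×micro: 2; S2 reads c0=0 → after 1×micro: 9/16 ⇒ (c0=0, c1=2, c2=9/16)
[Jacobi] macro 5: S0 reads c1=2 → after 2×micro: 0; S1 reads c1=2 → after 1×micro: 2; S2 reads c0=0 → after 1×micro: 27/32 ⇒ (c0=0, c1=2, c2=27/32)
[Jacobi] macro 6: S0 reads c1=2 → after 2×micro: 0; S1 reads c1=2 → after 1×micro: 2; S2 reads c0=0 → after 1×micro: 81/64 ⇒ (c0=0, c1=2, c2=81/64)
[Gauss-Seidel] macro 1: S0 reads c1=1 → after 2×micro: 2; S1 reads c1=1 → after 1×micro: -2; S2 reads c0=2 → after 1×micro: 5/2 ⇒ (c0=2, c1=-2, c2=5/2)
[Gauss-Seidel] macro 2: S0 reads c1=-2 → after 2×micro: 0; S1 reads c1=-2 → after 1×micro: 2; S2 reads c0=0 → after 1×micro: 15/4 ⇒ (c0=0, c1=2, c2=15/4)
[Gauss-Seidel] macro 3: S0 reads c1=2 → after 2×micro: 0; S1 reads c1=2 → after 1×micro: 2; S2 reads c0=0 → after 1×micro: 45/8 ⇒ (c0=0, c1=2, c2=45/8)
[Gauss-Seidel] macro 4: S0 reads c1=2 → after 2×micro: 0; S1 reads c1=2 → after 1×micro: 2; S2 reads c0=0 → after 1×micro: 135/16 ⇒ (c0=0, c1=2, c2=135/16)
[Gauss-Seidel] macro 5: S0 reads c1=2 → after 2×micro: 0; S1 reads c1=2 → after 1×micro: 2; S2 reads c0=0 → after 1×micro: 405/32 ⇒ (c0=0, c1=2, c2=405/32)
[Gauss-Seidel] macro 6: S0 reads c1=2 → after 2×micro: 0; S1 reads c1=2 → after 1×micro: 2; S2 reads c0=0 → after 1×micro: 1215/64 ⇒ (c0=0, c1=2, c2=1215/64)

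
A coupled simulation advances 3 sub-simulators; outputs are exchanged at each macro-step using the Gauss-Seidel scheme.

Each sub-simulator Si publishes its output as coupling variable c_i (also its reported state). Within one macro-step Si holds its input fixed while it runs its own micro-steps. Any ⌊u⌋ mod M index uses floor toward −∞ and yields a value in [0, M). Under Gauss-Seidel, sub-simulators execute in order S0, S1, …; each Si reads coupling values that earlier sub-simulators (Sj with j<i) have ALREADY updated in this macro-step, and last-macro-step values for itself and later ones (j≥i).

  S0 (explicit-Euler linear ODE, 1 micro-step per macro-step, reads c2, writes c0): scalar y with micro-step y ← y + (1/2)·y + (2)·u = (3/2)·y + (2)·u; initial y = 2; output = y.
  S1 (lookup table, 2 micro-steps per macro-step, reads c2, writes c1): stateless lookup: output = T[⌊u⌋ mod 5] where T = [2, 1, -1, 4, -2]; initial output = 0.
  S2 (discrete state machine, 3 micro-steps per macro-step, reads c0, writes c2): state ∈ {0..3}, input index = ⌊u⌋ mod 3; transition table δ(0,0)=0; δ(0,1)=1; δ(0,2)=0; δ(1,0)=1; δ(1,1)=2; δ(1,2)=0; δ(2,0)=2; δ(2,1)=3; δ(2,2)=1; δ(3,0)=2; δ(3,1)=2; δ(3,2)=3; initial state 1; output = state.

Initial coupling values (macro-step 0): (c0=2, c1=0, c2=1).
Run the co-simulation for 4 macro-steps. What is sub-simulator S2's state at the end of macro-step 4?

macro 1: S0 reads c2=1 → after 1×micro: 5; S1 reads c2=1 → after 2×micro: 1; S2 reads c0=5 → after 3×micro: 0 ⇒ (c0=5, c1=1, c2=0)
macro 2: S0 reads c2=0 → after 1×micro: 15/2; S1 reads c2=0 → after 2×micro: 2; S2 reads c0=15/2 → after 3×micro: 3 ⇒ (c0=15/2, c1=2, c2=3)
macro 3: S0 reads c2=3 → after 1×micro: 69/4; S1 reads c2=3 → after 2×micro: 4; S2 reads c0=69/4 → after 3×micro: 3 ⇒ (c0=69/4, c1=4, c2=3)
macro 4: S0 reads c2=3 → after 1×micro: 255/8; S1 reads c2=3 → after 2×micro: 4; S2 reads c0=255/8 → after 3×micro: 2 ⇒ (c0=255/8, c1=4, c2=2)

S2 state at macro-step 4 = 2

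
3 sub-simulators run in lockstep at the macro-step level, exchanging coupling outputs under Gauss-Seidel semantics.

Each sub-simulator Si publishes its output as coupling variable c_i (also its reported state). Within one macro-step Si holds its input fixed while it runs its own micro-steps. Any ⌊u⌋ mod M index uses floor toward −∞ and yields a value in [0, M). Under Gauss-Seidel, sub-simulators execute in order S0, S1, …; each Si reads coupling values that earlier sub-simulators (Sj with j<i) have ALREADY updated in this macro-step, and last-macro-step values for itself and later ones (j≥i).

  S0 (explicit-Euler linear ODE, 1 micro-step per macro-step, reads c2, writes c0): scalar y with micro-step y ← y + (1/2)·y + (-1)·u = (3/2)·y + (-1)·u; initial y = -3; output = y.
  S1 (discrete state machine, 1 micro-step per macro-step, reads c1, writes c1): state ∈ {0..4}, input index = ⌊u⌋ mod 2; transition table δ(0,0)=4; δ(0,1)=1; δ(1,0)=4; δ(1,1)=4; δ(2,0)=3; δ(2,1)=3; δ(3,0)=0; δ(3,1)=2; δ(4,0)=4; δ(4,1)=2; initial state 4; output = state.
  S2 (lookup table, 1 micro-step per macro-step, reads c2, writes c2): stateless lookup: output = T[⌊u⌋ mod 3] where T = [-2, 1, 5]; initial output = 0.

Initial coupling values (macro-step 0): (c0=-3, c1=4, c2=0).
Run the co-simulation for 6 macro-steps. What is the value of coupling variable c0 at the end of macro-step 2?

c0 at macro-step 2 = -19/4

macro 1: S0 reads c2=0 → after 1×micro: -9/2; S1 reads c1=4 → after 1×micro: 4; S2 reads c2=0 → after 1×micro: -2 ⇒ (c0=-9/2, c1=4, c2=-2)
macro 2: S0 reads c2=-2 → after 1×micro: -19/4; S1 reads c1=4 → after 1×micro: 4; S2 reads c2=-2 → after 1×micro: 1 ⇒ (c0=-19/4, c1=4, c2=1)
macro 3: S0 reads c2=1 → after 1×micro: -65/8; S1 reads c1=4 → after 1×micro: 4; S2 reads c2=1 → after 1×micro: 1 ⇒ (c0=-65/8, c1=4, c2=1)
macro 4: S0 reads c2=1 → after 1×micro: -211/16; S1 reads c1=4 → after 1×micro: 4; S2 reads c2=1 → after 1×micro: 1 ⇒ (c0=-211/16, c1=4, c2=1)
macro 5: S0 reads c2=1 → after 1×micro: -665/32; S1 reads c1=4 → after 1×micro: 4; S2 reads c2=1 → after 1×micro: 1 ⇒ (c0=-665/32, c1=4, c2=1)
macro 6: S0 reads c2=1 → after 1×micro: -2059/64; S1 reads c1=4 → after 1×micro: 4; S2 reads c2=1 → after 1×micro: 1 ⇒ (c0=-2059/64, c1=4, c2=1)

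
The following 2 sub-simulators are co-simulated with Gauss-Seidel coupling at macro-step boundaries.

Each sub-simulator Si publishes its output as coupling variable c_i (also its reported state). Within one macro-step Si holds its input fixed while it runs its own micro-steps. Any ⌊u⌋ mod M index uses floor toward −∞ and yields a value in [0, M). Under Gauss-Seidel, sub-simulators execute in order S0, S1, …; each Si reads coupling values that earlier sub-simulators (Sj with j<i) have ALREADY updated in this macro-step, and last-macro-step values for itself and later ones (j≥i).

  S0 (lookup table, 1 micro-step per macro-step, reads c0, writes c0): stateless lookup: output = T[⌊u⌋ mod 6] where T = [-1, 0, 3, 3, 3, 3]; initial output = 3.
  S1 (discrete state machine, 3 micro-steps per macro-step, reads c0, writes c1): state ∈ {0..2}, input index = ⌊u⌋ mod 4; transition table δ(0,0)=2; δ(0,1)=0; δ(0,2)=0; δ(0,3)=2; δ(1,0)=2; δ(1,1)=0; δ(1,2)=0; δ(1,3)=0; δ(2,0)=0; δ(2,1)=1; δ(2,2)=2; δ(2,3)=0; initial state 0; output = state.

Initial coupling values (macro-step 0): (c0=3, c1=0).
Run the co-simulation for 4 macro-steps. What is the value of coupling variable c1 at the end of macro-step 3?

c1 at macro-step 3 = 2

macro 1: S0 reads c0=3 → after 1×micro: 3; S1 reads c0=3 → after 3×micro: 2 ⇒ (c0=3, c1=2)
macro 2: S0 reads c0=3 → after 1×micro: 3; S1 reads c0=3 → after 3×micro: 0 ⇒ (c0=3, c1=0)
macro 3: S0 reads c0=3 → after 1×micro: 3; S1 reads c0=3 → after 3×micro: 2 ⇒ (c0=3, c1=2)
macro 4: S0 reads c0=3 → after 1×micro: 3; S1 reads c0=3 → after 3×micro: 0 ⇒ (c0=3, c1=0)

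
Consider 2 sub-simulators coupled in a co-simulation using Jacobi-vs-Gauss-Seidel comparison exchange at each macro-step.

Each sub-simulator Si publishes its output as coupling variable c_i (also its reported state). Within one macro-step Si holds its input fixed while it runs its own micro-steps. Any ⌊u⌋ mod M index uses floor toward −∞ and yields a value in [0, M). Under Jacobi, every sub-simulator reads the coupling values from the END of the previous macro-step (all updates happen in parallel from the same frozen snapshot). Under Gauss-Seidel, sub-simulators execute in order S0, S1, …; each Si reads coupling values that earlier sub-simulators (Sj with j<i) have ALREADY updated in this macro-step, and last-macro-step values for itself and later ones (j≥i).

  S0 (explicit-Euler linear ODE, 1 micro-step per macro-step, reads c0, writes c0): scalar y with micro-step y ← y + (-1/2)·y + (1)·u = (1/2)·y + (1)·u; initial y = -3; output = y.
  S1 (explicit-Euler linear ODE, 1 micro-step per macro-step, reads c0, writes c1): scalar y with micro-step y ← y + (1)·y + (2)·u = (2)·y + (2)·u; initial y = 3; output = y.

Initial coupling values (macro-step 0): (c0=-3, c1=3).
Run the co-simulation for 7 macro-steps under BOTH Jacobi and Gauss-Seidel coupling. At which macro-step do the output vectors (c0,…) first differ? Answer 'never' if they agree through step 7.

[Jacobi] macro 1: S0 reads c0=-3 → after 1×micro: -9/2; S1 reads c0=-3 → after 1×micro: 0 ⇒ (c0=-9/2, c1=0)
[Jacobi] macro 2: S0 reads c0=-9/2 → after 1×micro: -27/4; S1 reads c0=-9/2 → after 1×micro: -9 ⇒ (c0=-27/4, c1=-9)
[Jacobi] macro 3: S0 reads c0=-27/4 → after 1×micro: -81/8; S1 reads c0=-27/4 → after 1×micro: -63/2 ⇒ (c0=-81/8, c1=-63/2)
[Jacobi] macro 4: S0 reads c0=-81/8 → after 1×micro: -243/16; S1 reads c0=-81/8 → after 1×micro: -333/4 ⇒ (c0=-243/16, c1=-333/4)
[Jacobi] macro 5: S0 reads c0=-243/16 → after 1×micro: -729/32; S1 reads c0=-243/16 → after 1×micro: -1575/8 ⇒ (c0=-729/32, c1=-1575/8)
[Jacobi] macro 6: S0 reads c0=-729/32 → after 1×micro: -2187/64; S1 reads c0=-729/32 → after 1×micro: -7029/16 ⇒ (c0=-2187/64, c1=-7029/16)
[Jacobi] macro 7: S0 reads c0=-2187/64 → after 1×micro: -6561/128; S1 reads c0=-2187/64 → after 1×micro: -30303/32 ⇒ (c0=-6561/128, c1=-30303/32)
[Gauss-Seidel] macro 1: S0 reads c0=-3 → after 1×micro: -9/2; S1 reads c0=-9/2 → after 1×micro: -3 ⇒ (c0=-9/2, c1=-3)
[Gauss-Seidel] macro 2: S0 reads c0=-9/2 → after 1×micro: -27/4; S1 reads c0=-27/4 → after 1×micro: -39/2 ⇒ (c0=-27/4, c1=-39/2)
[Gauss-Seidel] macro 3: S0 reads c0=-27/4 → after 1×micro: -81/8; S1 reads c0=-81/8 → after 1×micro: -237/4 ⇒ (c0=-81/8, c1=-237/4)
[Gauss-Seidel] macro 4: S0 reads c0=-81/8 → after 1×micro: -243/16; S1 reads c0=-243/16 → after 1×micro: -1191/8 ⇒ (c0=-243/16, c1=-1191/8)
[Gauss-Seidel] macro 5: S0 reads c0=-243/16 → after 1×micro: -729/32; S1 reads c0=-729/32 → after 1×micro: -5493/16 ⇒ (c0=-729/32, c1=-5493/16)
[Gauss-Seidel] macro 6: S0 reads c0=-729/32 → after 1×micro: -2187/64; S1 reads c0=-2187/64 → after 1×micro: -24159/32 ⇒ (c0=-2187/64, c1=-24159/32)
[Gauss-Seidel] macro 7: S0 reads c0=-2187/64 → after 1×micro: -6561/128; S1 reads c0=-6561/128 → after 1×micro: -103197/64 ⇒ (c0=-6561/128, c1=-103197/64)

first divergence at macro-step: 1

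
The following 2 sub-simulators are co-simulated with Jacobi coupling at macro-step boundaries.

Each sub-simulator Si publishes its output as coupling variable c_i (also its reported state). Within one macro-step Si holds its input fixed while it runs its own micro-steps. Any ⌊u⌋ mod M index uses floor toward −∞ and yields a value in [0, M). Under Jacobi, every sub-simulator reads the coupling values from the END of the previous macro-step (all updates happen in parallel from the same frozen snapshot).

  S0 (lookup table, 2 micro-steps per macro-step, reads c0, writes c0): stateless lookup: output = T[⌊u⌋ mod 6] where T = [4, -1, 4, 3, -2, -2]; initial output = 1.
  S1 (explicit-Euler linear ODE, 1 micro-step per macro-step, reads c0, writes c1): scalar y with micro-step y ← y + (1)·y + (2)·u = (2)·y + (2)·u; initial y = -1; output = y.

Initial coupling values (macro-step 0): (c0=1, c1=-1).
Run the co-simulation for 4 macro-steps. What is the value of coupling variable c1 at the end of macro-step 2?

macro 1: S0 reads c0=1 → after 2×micro: -1; S1 reads c0=1 → after 1×micro: 0 ⇒ (c0=-1, c1=0)
macro 2: S0 reads c0=-1 → after 2×micro: -2; S1 reads c0=-1 → after 1×micro: -2 ⇒ (c0=-2, c1=-2)
macro 3: S0 reads c0=-2 → after 2×micro: -2; S1 reads c0=-2 → after 1×micro: -8 ⇒ (c0=-2, c1=-8)
macro 4: S0 reads c0=-2 → after 2×micro: -2; S1 reads c0=-2 → after 1×micro: -20 ⇒ (c0=-2, c1=-20)

c1 at macro-step 2 = -2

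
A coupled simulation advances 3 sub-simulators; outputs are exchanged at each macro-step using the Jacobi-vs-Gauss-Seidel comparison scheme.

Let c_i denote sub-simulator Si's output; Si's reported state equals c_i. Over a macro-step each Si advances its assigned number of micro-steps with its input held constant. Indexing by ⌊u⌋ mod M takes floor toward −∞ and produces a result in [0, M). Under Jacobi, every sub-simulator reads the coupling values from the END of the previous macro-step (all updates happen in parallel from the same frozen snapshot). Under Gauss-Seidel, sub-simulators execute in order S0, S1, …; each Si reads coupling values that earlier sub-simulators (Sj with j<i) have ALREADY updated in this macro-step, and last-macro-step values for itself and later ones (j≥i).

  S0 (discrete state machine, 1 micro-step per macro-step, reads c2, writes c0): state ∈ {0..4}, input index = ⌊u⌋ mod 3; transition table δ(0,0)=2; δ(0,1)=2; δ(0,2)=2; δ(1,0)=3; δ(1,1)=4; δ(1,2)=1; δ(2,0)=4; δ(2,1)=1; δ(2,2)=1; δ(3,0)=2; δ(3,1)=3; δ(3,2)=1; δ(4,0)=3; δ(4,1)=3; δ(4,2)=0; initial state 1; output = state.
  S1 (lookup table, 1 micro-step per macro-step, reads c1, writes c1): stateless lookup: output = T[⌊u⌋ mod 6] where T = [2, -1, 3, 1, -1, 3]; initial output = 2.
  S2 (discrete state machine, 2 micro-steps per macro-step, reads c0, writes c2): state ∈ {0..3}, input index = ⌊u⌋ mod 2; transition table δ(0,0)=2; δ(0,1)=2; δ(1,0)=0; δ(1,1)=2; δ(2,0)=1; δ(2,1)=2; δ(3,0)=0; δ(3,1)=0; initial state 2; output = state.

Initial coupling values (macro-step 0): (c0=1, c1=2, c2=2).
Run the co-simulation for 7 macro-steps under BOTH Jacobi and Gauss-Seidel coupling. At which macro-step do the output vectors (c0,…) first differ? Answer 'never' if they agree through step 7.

first divergence at macro-step: never

[Jacobi] macro 1: S0 reads c2=2 → after 1×micro: 1; S1 reads c1=2 → after 1×micro: 3; S2 reads c0=1 → after 2×micro: 2 ⇒ (c0=1, c1=3, c2=2)
[Jacobi] macro 2: S0 reads c2=2 → after 1×micro: 1; S1 reads c1=3 → after 1×micro: 1; S2 reads c0=1 → after 2×micro: 2 ⇒ (c0=1, c1=1, c2=2)
[Jacobi] macro 3: S0 reads c2=2 → after 1×micro: 1; S1 reads c1=1 → after 1×micro: -1; S2 reads c0=1 → after 2×micro: 2 ⇒ (c0=1, c1=-1, c2=2)
[Jacobi] macro 4: S0 reads c2=2 → after 1×micro: 1; S1 reads c1=-1 → after 1×micro: 3; S2 reads c0=1 → after 2×micro: 2 ⇒ (c0=1, c1=3, c2=2)
[Jacobi] macro 5: S0 reads c2=2 → after 1×micro: 1; S1 reads c1=3 → after 1×micro: 1; S2 reads c0=1 → after 2×micro: 2 ⇒ (c0=1, c1=1, c2=2)
[Jacobi] macro 6: S0 reads c2=2 → after 1×micro: 1; S1 reads c1=1 → after 1×micro: -1; S2 reads c0=1 → after 2×micro: 2 ⇒ (c0=1, c1=-1, c2=2)
[Jacobi] macro 7: S0 reads c2=2 → after 1×micro: 1; S1 reads c1=-1 → after 1×micro: 3; S2 reads c0=1 → after 2×micro: 2 ⇒ (c0=1, c1=3, c2=2)
[Gauss-Seidel] macro 1: S0 reads c2=2 → after 1×micro: 1; S1 reads c1=2 → after 1×micro: 3; S2 reads c0=1 → after 2×micro: 2 ⇒ (c0=1, c1=3, c2=2)
[Gauss-Seidel] macro 2: S0 reads c2=2 → after 1×micro: 1; S1 reads c1=3 → after 1×micro: 1; S2 reads c0=1 → after 2×micro: 2 ⇒ (c0=1, c1=1, c2=2)
[Gauss-Seidel] macro 3: S0 reads c2=2 → after 1×micro: 1; S1 reads c1=1 → after 1×micro: -1; S2 reads c0=1 → after 2×micro: 2 ⇒ (c0=1, c1=-1, c2=2)
[Gauss-Seidel] macro 4: S0 reads c2=2 → after 1×micro: 1; S1 reads c1=-1 → after 1×micro: 3; S2 reads c0=1 → after 2×micro: 2 ⇒ (c0=1, c1=3, c2=2)
[Gauss-Seidel] macro 5: S0 reads c2=2 → after 1×micro: 1; S1 reads c1=3 → after 1×micro: 1; S2 reads c0=1 → after 2×micro: 2 ⇒ (c0=1, c1=1, c2=2)
[Gauss-Seidel] macro 6: S0 reads c2=2 → after 1×micro: 1; S1 reads c1=1 → after 1×micro: -1; S2 reads c0=1 → after 2×micro: 2 ⇒ (c0=1, c1=-1, c2=2)
[Gauss-Seidel] macro 7: S0 reads c2=2 → after 1×micro: 1; S1 reads c1=-1 → after 1×micro: 3; S2 reads c0=1 → after 2×micro: 2 ⇒ (c0=1, c1=3, c2=2)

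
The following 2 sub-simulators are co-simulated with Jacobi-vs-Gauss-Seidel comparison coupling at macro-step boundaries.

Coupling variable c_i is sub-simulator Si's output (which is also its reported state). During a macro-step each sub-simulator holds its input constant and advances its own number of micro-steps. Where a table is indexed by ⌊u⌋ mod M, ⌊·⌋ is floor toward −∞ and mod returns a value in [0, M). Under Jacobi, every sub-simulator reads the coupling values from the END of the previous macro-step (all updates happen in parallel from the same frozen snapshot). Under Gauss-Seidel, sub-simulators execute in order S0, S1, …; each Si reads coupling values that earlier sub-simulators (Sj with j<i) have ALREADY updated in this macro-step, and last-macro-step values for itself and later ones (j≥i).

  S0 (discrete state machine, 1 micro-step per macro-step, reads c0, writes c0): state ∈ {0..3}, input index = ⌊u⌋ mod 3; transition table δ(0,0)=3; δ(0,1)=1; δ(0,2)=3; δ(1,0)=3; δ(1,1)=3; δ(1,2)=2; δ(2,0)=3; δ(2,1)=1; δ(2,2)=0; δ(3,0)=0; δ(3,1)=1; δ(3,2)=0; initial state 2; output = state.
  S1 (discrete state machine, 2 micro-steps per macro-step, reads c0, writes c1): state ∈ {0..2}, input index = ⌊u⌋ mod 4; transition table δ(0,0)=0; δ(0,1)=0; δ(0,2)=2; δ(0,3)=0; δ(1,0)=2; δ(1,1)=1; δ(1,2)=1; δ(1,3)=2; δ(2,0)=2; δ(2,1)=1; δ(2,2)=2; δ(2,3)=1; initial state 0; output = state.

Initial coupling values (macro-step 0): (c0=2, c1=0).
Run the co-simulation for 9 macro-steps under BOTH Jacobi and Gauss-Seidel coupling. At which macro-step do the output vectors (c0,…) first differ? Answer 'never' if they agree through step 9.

first divergence at macro-step: 1

[Jacobi] macro 1: S0 reads c0=2 → after 1×micro: 0; S1 reads c0=2 → after 2×micro: 2 ⇒ (c0=0, c1=2)
[Jacobi] macro 2: S0 reads c0=0 → after 1×micro: 3; S1 reads c0=0 → after 2×micro: 2 ⇒ (c0=3, c1=2)
[Jacobi] macro 3: S0 reads c0=3 → after 1×micro: 0; S1 reads c0=3 → after 2×micro: 2 ⇒ (c0=0, c1=2)
[Jacobi] macro 4: S0 reads c0=0 → after 1×micro: 3; S1 reads c0=0 → after 2×micro: 2 ⇒ (c0=3, c1=2)
[Jacobi] macro 5: S0 reads c0=3 → after 1×micro: 0; S1 reads c0=3 → after 2×micro: 2 ⇒ (c0=0, c1=2)
[Jacobi] macro 6: S0 reads c0=0 → after 1×micro: 3; S1 reads c0=0 → after 2×micro: 2 ⇒ (c0=3, c1=2)
[Jacobi] macro 7: S0 reads c0=3 → after 1×micro: 0; S1 reads c0=3 → after 2×micro: 2 ⇒ (c0=0, c1=2)
[Jacobi] macro 8: S0 reads c0=0 → after 1×micro: 3; S1 reads c0=0 → after 2×micro: 2 ⇒ (c0=3, c1=2)
[Jacobi] macro 9: S0 reads c0=3 → after 1×micro: 0; S1 reads c0=3 → after 2×micro: 2 ⇒ (c0=0, c1=2)
[Gauss-Seidel] macro 1: S0 reads c0=2 → after 1×micro: 0; S1 reads c0=0 → after 2×micro: 0 ⇒ (c0=0, c1=0)
[Gauss-Seidel] macro 2: S0 reads c0=0 → after 1×micro: 3; S1 reads c0=3 → after 2×micro: 0 ⇒ (c0=3, c1=0)
[Gauss-Seidel] macro 3: S0 reads c0=3 → after 1×micro: 0; S1 reads c0=0 → after 2×micro: 0 ⇒ (c0=0, c1=0)
[Gauss-Seidel] macro 4: S0 reads c0=0 → after 1×micro: 3; S1 reads c0=3 → after 2×micro: 0 ⇒ (c0=3, c1=0)
[Gauss-Seidel] macro 5: S0 reads c0=3 → after 1×micro: 0; S1 reads c0=0 → after 2×micro: 0 ⇒ (c0=0, c1=0)
[Gauss-Seidel] macro 6: S0 reads c0=0 → after 1×micro: 3; S1 reads c0=3 → after 2×micro: 0 ⇒ (c0=3, c1=0)
[Gauss-Seidel] macro 7: S0 reads c0=3 → after 1×micro: 0; S1 reads c0=0 → after 2×micro: 0 ⇒ (c0=0, c1=0)
[Gauss-Seidel] macro 8: S0 reads c0=0 → after 1×micro: 3; S1 reads c0=3 → after 2×micro: 0 ⇒ (c0=3, c1=0)
[Gauss-Seidel] macro 9: S0 reads c0=3 → after 1×micro: 0; S1 reads c0=0 → after 2×micro: 0 ⇒ (c0=0, c1=0)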